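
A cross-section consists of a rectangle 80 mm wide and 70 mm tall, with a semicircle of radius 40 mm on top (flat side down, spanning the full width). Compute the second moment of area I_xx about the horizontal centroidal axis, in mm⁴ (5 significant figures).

Treat the section as a set of non-overlapping primitives; coordinates are from the bounding-box lower-left.
Rectangular body: 80 × 70, A = 5 600 mm², y = 35 mm, Ī = 2 286 667 mm⁴.
Semicircular cap: semicircle r = 40, A = 2513.274 mm², y = 86.97653 mm, Ī = 280977.8 mm⁴.
Centroid: ȳ = ΣA·y / ΣA = 51.10093 mm.
Transfer each piece to the horizontal centroidal axis using Ī + A·d² with d = y − 51.10093:
  rectangular body: d = -16.10093 mm → contributes +3 738 410 mm⁴
  semicircular cap: d = 35.8756 mm → contributes +3 515 709 mm⁴
Total I = 7 254 119 mm⁴.

I_xx ≈ 7.2541 × 10⁶ mm⁴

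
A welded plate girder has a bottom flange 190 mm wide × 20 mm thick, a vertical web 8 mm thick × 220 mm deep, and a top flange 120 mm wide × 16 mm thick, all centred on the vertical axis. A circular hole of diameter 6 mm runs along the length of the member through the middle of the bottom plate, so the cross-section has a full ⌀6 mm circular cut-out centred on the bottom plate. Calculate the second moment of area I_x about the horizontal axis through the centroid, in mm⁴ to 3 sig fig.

I_x ≈ 8.15 × 10⁷ mm⁴

Break the section into simple shapes (no overlaps), measuring from the bottom-left corner of the bounding box.
Bottom plate: 190 × 20, A = 3 800 mm², y = 10 mm, Ī = 126 667 mm⁴.
Web plate: 8 × 220, A = 1 760 mm², y = 130 mm, Ī = 7 098 667 mm⁴.
Top plate: 120 × 16, A = 1 920 mm², y = 248 mm, Ī = 40 960 mm⁴.
Hole (subtracted): ⌀6, A = 28.274 mm², y = 10 mm, Ī = 63.617 mm⁴.
Centroid: ȳ = ΣA·y / ΣA = 99.665 mm.
Transfer each piece to the horizontal axis through the centroid using Ī + A·d² with d = y − 99.665:
  bottom plate: d = -89.665 mm → contributes +30 678 046 mm⁴
  web plate: d = 30.335 mm → contributes +8 718 226 mm⁴
  top plate: d = 148.33 mm → contributes +42 287 165 mm⁴
  hole: d = -89.665 mm → contributes −227 385 mm⁴
Total I = 81 456 052 mm⁴.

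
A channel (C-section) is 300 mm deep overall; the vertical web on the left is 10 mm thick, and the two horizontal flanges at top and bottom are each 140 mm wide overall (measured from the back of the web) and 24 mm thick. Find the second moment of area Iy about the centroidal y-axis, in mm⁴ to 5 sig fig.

Iy ≈ 1.8740 × 10⁷ mm⁴

Treat the section as a set of non-overlapping primitives; coordinates are from the bounding-box lower-left.
Web: 10 × 300, A = 3 000 mm², x = 5 mm, Ī = 25 000 mm⁴.
Top flange (beyond web): 130 × 24, A = 3 120 mm², x = 75 mm, Ī = 4 394 000 mm⁴.
Bottom flange (beyond web): 130 × 24, A = 3 120 mm², x = 75 mm, Ī = 4 394 000 mm⁴.
Centroid: x̄ = ΣA·x / ΣA = 52.27273 mm.
Transfer each piece to the centroidal y-axis using Ī + A·d² with d = x − 52.27273:
  web: d = -47.27273 mm → contributes +6 729 132 mm⁴
  top flange (beyond web): d = 22.72727 mm → contributes +6 005 570 mm⁴
  bottom flange (beyond web): d = 22.72727 mm → contributes +6 005 570 mm⁴
Total I = 18 740 273 mm⁴.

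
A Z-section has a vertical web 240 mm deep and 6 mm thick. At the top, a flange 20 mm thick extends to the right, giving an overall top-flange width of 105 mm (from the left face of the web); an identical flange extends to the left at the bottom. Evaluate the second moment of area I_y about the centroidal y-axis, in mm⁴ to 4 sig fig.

I_y ≈ 1.415 × 10⁷ mm⁴

Treat the section as a set of non-overlapping primitives; coordinates are from the bounding-box lower-left.
Web: 6 × 240, A = 1 440 mm², x = 102 mm, Ī = 4 320 mm⁴.
Top flange (beyond web): 99 × 20, A = 1 980 mm², x = 154.5 mm, Ī = 1 617 165 mm⁴.
Bottom flange (beyond web): 99 × 20, A = 1 980 mm², x = 49.5 mm, Ī = 1 617 165 mm⁴.
Centroid: x̄ = ΣA·x / ΣA = 102 mm.
Transfer each piece to the centroidal y-axis using Ī + A·d² with d = x − 102:
  web: d = 0 mm → contributes +4 320 mm⁴
  top flange (beyond web): d = 52.5 mm → contributes +7 074 540 mm⁴
  bottom flange (beyond web): d = -52.5 mm → contributes +7 074 540 mm⁴
Total I = 14 153 400 mm⁴.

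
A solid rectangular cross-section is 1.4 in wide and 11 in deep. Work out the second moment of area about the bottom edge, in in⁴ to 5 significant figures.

I_base ≈ 621.13 in⁴

The section: 1.4 × 11, A = 15.4 in², y = 5.5 in, Ī = 155.2833 in⁴.
Transfer it to a horizontal axis along the bottom face using Ī + A·d² with d = y − 0:
  the section: d = 5.5 in → contributes +621.1333 in⁴
Total I = 621.1333 in⁴.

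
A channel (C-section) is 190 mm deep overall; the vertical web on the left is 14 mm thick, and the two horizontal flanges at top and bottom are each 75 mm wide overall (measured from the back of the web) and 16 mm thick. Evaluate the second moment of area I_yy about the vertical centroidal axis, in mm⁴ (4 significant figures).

I_yy ≈ 2.232 × 10⁶ mm⁴

Decompose the section into non-overlapping parts with the origin at the bottom-left of its bounding rectangle.
Web: 14 × 190, A = 2 660 mm², x = 7 mm, Ī = 43446.7 mm⁴.
Top flange (beyond web): 61 × 16, A = 976 mm², x = 44.5 mm, Ī = 302 641 mm⁴.
Bottom flange (beyond web): 61 × 16, A = 976 mm², x = 44.5 mm, Ī = 302 641 mm⁴.
Centroid: x̄ = ΣA·x / ΣA = 22.8716 mm.
Transfer each piece to the vertical centroidal axis using Ī + A·d² with d = x − 22.8716:
  web: d = -15.8716 mm → contributes +713 524 mm⁴
  top flange (beyond web): d = 21.6284 mm → contributes +759 200 mm⁴
  bottom flange (beyond web): d = 21.6284 mm → contributes +759 200 mm⁴
Total I = 2 231 925 mm⁴.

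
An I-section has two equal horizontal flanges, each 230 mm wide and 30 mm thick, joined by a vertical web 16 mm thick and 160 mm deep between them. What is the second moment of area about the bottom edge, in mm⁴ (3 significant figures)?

I_base ≈ 3.29 × 10⁸ mm⁴

Treat the section as a set of non-overlapping primitives; coordinates are from the bounding-box lower-left.
Bottom flange: 230 × 30, A = 6 900 mm², y = 15 mm, Ī = 517 500 mm⁴.
Web: 16 × 160, A = 2 560 mm², y = 110 mm, Ī = 5 461 333 mm⁴.
Top flange: 230 × 30, A = 6 900 mm², y = 205 mm, Ī = 517 500 mm⁴.
Transfer each piece to the bottom edge using Ī + A·d² with d = y − 0:
  bottom flange: d = 15 mm → contributes +2 070 000 mm⁴
  web: d = 110 mm → contributes +36 437 333 mm⁴
  top flange: d = 205 mm → contributes +290 490 000 mm⁴
Total I = 328 997 333 mm⁴.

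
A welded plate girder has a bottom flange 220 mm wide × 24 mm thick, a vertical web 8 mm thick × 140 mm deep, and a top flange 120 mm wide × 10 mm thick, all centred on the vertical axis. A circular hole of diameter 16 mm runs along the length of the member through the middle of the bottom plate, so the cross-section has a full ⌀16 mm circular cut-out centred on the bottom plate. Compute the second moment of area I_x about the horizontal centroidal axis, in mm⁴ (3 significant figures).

Break the section into simple shapes (no overlaps), measuring from the bottom-left corner of the bounding box.
Bottom plate: 220 × 24, A = 5 280 mm², y = 12 mm, Ī = 253 440 mm⁴.
Web plate: 8 × 140, A = 1 120 mm², y = 94 mm, Ī = 1 829 333 mm⁴.
Top plate: 120 × 10, A = 1 200 mm², y = 169 mm, Ī = 10 000 mm⁴.
Hole (subtracted): ⌀16, A = 201.06 mm², y = 12 mm, Ī = 3 217 mm⁴.
Centroid: ȳ = ΣA·y / ΣA = 49.876 mm.
Transfer each piece to the horizontal centroidal axis using Ī + A·d² with d = y − 49.876:
  bottom plate: d = -37.876 mm → contributes +7 827 965 mm⁴
  web plate: d = 44.124 mm → contributes +4 009 921 mm⁴
  top plate: d = 119.12 mm → contributes +17 038 717 mm⁴
  hole: d = -37.876 mm → contributes −291 654 mm⁴
Total I = 28 584 949 mm⁴.

I_x ≈ 2.86 × 10⁷ mm⁴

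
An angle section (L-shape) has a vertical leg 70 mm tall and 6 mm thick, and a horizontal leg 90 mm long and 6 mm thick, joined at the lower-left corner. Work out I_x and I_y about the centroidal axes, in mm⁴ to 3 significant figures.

Treat the section as a set of non-overlapping primitives; coordinates are from the bounding-box lower-left.
Vertical leg: 6 × 70, A = 420 mm², y = 35 mm, Ī = 171 500 mm⁴.
Horizontal leg (remainder): 84 × 6, A = 504 mm², y = 3 mm, Ī = 1 512 mm⁴.
Centroid: ȳ = ΣA·y / ΣA = 17.545 mm.
Transfer each piece to the centroidal x-axis using Ī + A·d² with d = y − 17.545:
  vertical leg: d = 17.455 mm → contributes +299 458 mm⁴
  horizontal leg (remainder): d = -14.545 mm → contributes +108 143 mm⁴
Total I = 407 601 mm⁴.
For the y-axis: x̄ = 27.545 mm.
Repeating about the centroidal y-axis gives I_y = 761 521 mm⁴.

I_x ≈ 4.08 × 10⁵ mm⁴, I_y ≈ 7.62 × 10⁵ mm⁴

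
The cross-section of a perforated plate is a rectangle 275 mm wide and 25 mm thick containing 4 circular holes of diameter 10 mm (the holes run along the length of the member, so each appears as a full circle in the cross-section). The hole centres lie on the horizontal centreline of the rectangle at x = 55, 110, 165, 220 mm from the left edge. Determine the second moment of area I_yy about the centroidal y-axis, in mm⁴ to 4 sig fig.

I_yy ≈ 4.214 × 10⁷ mm⁴

Treat the section as a set of non-overlapping primitives; coordinates are from the bounding-box lower-left.
Plate: 275 × 25, A = 6 875 mm², x = 137.5 mm, Ī = 43 326 823 mm⁴.
Hole 1 (subtracted): ⌀10, A = 78.5398 mm², x = 55 mm, Ī = 490.874 mm⁴.
Hole 2 (subtracted): ⌀10, A = 78.5398 mm², x = 110 mm, Ī = 490.874 mm⁴.
Hole 3 (subtracted): ⌀10, A = 78.5398 mm², x = 165 mm, Ī = 490.874 mm⁴.
Hole 4 (subtracted): ⌀10, A = 78.5398 mm², x = 220 mm, Ī = 490.874 mm⁴.
By symmetry the centroid is at mid-width, x̄ = 137.5 mm.
Transfer each piece to the centroidal y-axis using Ī + A·d² with d = x − 137.5:
  plate: d = 0 mm → contributes +43 326 823 mm⁴
  hole 1: d = -82.5 mm → contributes −535 052 mm⁴
  hole 2: d = -27.5 mm → contributes −59886.6 mm⁴
  hole 3: d = 27.5 mm → contributes −59886.6 mm⁴
  hole 4: d = 82.5 mm → contributes −535 052 mm⁴
Total I = 42 136 945 mm⁴.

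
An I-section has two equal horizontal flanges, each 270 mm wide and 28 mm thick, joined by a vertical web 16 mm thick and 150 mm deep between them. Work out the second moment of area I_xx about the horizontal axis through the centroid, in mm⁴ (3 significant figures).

Treat the section as a set of non-overlapping primitives; coordinates are from the bounding-box lower-left.
Bottom flange: 270 × 28, A = 7 560 mm², y = 14 mm, Ī = 493 920 mm⁴.
Web: 16 × 150, A = 2 400 mm², y = 103 mm, Ī = 4 500 000 mm⁴.
Top flange: 270 × 28, A = 7 560 mm², y = 192 mm, Ī = 493 920 mm⁴.
By symmetry the centroid is at mid-height, ȳ = 103 mm.
Transfer each piece to the horizontal axis through the centroid using Ī + A·d² with d = y − 103:
  bottom flange: d = -89 mm → contributes +60 376 680 mm⁴
  web: d = 0 mm → contributes +4 500 000 mm⁴
  top flange: d = 89 mm → contributes +60 376 680 mm⁴
Total I = 125 253 360 mm⁴.

I_xx ≈ 1.25 × 10⁸ mm⁴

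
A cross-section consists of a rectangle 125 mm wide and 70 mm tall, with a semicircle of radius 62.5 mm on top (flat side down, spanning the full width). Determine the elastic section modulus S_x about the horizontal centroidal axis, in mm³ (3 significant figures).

Decompose the section into non-overlapping parts with the origin at the bottom-left of its bounding rectangle.
Rectangular body: 125 × 70, A = 8 750 mm², y = 35 mm, Ī = 3 572 917 mm⁴.
Semicircular cap: semicircle r = 62.5, A = 6135.9 mm², y = 96.526 mm, Ī = 1 674 758 mm⁴.
Centroid: ȳ = ΣA·y / ΣA = 60.361 mm.
Transfer each piece to the horizontal centroidal axis using Ī + A·d² with d = y − 60.361:
  rectangular body: d = -25.361 mm → contributes +9 200 620 mm⁴
  semicircular cap: d = 36.165 mm → contributes +9 700 023 mm⁴
Total I = 18 900 643 mm⁴.
Extreme fibre distance c = 72.139 mm; S = I/c = 262 002 mm³.

S_x ≈ 2.62 × 10⁵ mm³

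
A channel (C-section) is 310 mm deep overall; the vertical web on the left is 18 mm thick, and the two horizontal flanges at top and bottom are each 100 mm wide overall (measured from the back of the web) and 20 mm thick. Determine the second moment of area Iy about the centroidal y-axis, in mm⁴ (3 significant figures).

Iy ≈ 7.15 × 10⁶ mm⁴

Break the section into simple shapes (no overlaps), measuring from the bottom-left corner of the bounding box.
Web: 18 × 310, A = 5 580 mm², x = 9 mm, Ī = 150 660 mm⁴.
Top flange (beyond web): 82 × 20, A = 1 640 mm², x = 59 mm, Ī = 918 947 mm⁴.
Bottom flange (beyond web): 82 × 20, A = 1 640 mm², x = 59 mm, Ī = 918 947 mm⁴.
Centroid: x̄ = ΣA·x / ΣA = 27.51 mm.
Transfer each piece to the centroidal y-axis using Ī + A·d² with d = x − 27.51:
  web: d = -18.51 mm → contributes +2 062 513 mm⁴
  top flange (beyond web): d = 31.49 mm → contributes +2 545 187 mm⁴
  bottom flange (beyond web): d = 31.49 mm → contributes +2 545 187 mm⁴
Total I = 7 152 887 mm⁴.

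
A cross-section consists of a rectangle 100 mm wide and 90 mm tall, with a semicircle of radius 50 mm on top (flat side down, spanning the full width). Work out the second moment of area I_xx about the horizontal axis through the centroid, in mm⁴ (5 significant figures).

I_xx ≈ 1.8750 × 10⁷ mm⁴

Decompose the section into non-overlapping parts with the origin at the bottom-left of its bounding rectangle.
Rectangular body: 100 × 90, A = 9 000 mm², y = 45 mm, Ī = 6 075 000 mm⁴.
Semicircular cap: semicircle r = 50, A = 3926.991 mm², y = 111.2207 mm, Ī = 685 981 mm⁴.
Centroid: ȳ = ΣA·y / ΣA = 65.11666 mm.
Transfer each piece to the horizontal axis through the centroid using Ī + A·d² with d = y − 65.11666:
  rectangular body: d = -20.11666 mm → contributes +9 717 121 mm⁴
  semicircular cap: d = 46.104 mm → contributes +9 033 108 mm⁴
Total I = 18 750 229 mm⁴.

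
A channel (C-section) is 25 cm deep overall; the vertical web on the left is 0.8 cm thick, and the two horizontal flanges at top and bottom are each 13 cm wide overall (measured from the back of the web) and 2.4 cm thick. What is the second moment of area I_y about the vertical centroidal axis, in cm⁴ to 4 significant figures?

I_y ≈ 1357 cm⁴

Split into non-overlapping primitives; take the origin at the lower-left of the bounding box.
Web: 0.8 × 25, A = 20 cm², x = 0.4 cm, Ī = 1.06667 cm⁴.
Top flange (beyond web): 12.2 × 2.4, A = 29.28 cm², x = 6.9 cm, Ī = 363.17 cm⁴.
Bottom flange (beyond web): 12.2 × 2.4, A = 29.28 cm², x = 6.9 cm, Ī = 363.17 cm⁴.
Centroid: x̄ = ΣA·x / ΣA = 5.24521 cm.
Transfer each piece to the vertical centroidal axis using Ī + A·d² with d = x − 5.24521:
  web: d = -4.84521 cm → contributes +470.589 cm⁴
  top flange (beyond web): d = 1.65479 cm → contributes +443.348 cm⁴
  bottom flange (beyond web): d = 1.65479 cm → contributes +443.348 cm⁴
Total I = 1357.28 cm⁴.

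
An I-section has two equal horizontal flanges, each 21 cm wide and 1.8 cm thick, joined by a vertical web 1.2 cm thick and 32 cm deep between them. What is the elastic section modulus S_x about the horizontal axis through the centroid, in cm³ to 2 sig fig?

S_x ≈ 1400 cm³

Treat the section as a set of non-overlapping primitives; coordinates are from the bounding-box lower-left.
Bottom flange: 21 × 1.8, A = 37.8 cm², y = 0.9 cm, Ī = 10.21 cm⁴.
Web: 1.2 × 32, A = 38.4 cm², y = 17.8 cm, Ī = 3 277 cm⁴.
Top flange: 21 × 1.8, A = 37.8 cm², y = 34.7 cm, Ī = 10.21 cm⁴.
By symmetry the centroid is at mid-height, ȳ = 17.8 cm.
Transfer each piece to the horizontal axis through the centroid using Ī + A·d² with d = y − 17.8:
  bottom flange: d = -16.9 cm → contributes +10 806 cm⁴
  web: d = 0 cm → contributes +3 277 cm⁴
  top flange: d = 16.9 cm → contributes +10 806 cm⁴
Total I = 24 889 cm⁴.
Extreme fibre distance c = 17.8 cm; S = I/c = 1 398 cm³.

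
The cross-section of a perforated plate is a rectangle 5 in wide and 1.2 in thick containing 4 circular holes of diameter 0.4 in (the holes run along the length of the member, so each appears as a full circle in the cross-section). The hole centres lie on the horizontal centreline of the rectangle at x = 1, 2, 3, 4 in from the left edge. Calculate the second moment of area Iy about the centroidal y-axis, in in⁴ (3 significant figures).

Iy ≈ 11.9 in⁴

Split into non-overlapping primitives; take the origin at the lower-left of the bounding box.
Plate: 5 × 1.2, A = 6 in², x = 2.5 in, Ī = 12.5 in⁴.
Hole 1 (subtracted): ⌀0.4, A = 0.12566 in², x = 1 in, Ī = 0.0012566 in⁴.
Hole 2 (subtracted): ⌀0.4, A = 0.12566 in², x = 2 in, Ī = 0.0012566 in⁴.
Hole 3 (subtracted): ⌀0.4, A = 0.12566 in², x = 3 in, Ī = 0.0012566 in⁴.
Hole 4 (subtracted): ⌀0.4, A = 0.12566 in², x = 4 in, Ī = 0.0012566 in⁴.
By symmetry the centroid is at mid-width, x̄ = 2.5 in.
Transfer each piece to the centroidal y-axis using Ī + A·d² with d = x − 2.5:
  plate: d = 0 in → contributes +12.5 in⁴
  hole 1: d = -1.5 in → contributes −0.284 in⁴
  hole 2: d = -0.5 in → contributes −0.032673 in⁴
  hole 3: d = 0.5 in → contributes −0.032673 in⁴
  hole 4: d = 1.5 in → contributes −0.284 in⁴
Total I = 11.867 in⁴.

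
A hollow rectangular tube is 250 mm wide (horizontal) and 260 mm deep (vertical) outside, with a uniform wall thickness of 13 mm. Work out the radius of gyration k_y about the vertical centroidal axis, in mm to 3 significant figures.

Decompose the section into non-overlapping parts with the origin at the bottom-left of its bounding rectangle.
Outer rectangle: 250 × 260, A = 65 000 mm², x = 125 mm, Ī = 338 541 667 mm⁴.
Inner void (subtracted): 224 × 234, A = 52 416 mm², x = 125 mm, Ī = 219 168 768 mm⁴.
By symmetry the centroid is at mid-width, x̄ = 125 mm.
All pieces are centred on the vertical centroidal axis, so I = ΣĪ (holes subtracted) = 119 372 899 mm⁴.
Radius of gyration: k = √(I/A) = √(119 372 899 / 12 584) = 97.397 mm.

k_y ≈ 97.4 mm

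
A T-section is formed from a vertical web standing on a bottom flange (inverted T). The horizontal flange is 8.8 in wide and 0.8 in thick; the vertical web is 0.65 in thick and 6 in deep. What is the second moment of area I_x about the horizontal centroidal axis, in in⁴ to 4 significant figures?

Split into non-overlapping primitives; take the origin at the lower-left of the bounding box.
Flange: 8.8 × 0.8, A = 7.04 in², y = 0.4 in, Ī = 0.375467 in⁴.
Web: 0.65 × 6, A = 3.9 in², y = 3.8 in, Ī = 11.7 in⁴.
Centroid: ȳ = ΣA·y / ΣA = 1.61207 in.
Transfer each piece to the horizontal centroidal axis using Ī + A·d² with d = y − 1.61207:
  flange: d = -1.21207 in → contributes +10.718 in⁴
  web: d = 2.18793 in → contributes +30.3695 in⁴
Total I = 41.0875 in⁴.

I_x ≈ 41.09 in⁴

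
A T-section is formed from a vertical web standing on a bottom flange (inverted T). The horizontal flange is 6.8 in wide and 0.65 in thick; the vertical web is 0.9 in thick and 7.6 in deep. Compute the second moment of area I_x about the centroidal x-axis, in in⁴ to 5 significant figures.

I_x ≈ 78.765 in⁴

Split into non-overlapping primitives; take the origin at the lower-left of the bounding box.
Flange: 6.8 × 0.65, A = 4.42 in², y = 0.325 in, Ī = 0.1556208 in⁴.
Web: 0.9 × 7.6, A = 6.84 in², y = 4.45 in, Ī = 32.9232 in⁴.
Centroid: ȳ = ΣA·y / ΣA = 2.830773 in.
Transfer each piece to the centroidal x-axis using Ī + A·d² with d = y − 2.830773:
  flange: d = -2.505773 in → contributes +27.90834 in⁴
  web: d = 1.619227 in → contributes +50.85698 in⁴
Total I = 78.76532 in⁴.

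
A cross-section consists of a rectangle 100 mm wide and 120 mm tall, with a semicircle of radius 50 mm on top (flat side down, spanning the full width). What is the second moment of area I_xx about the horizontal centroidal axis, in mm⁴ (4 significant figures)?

I_xx ≈ 3.460 × 10⁷ mm⁴

Decompose the section into non-overlapping parts with the origin at the bottom-left of its bounding rectangle.
Rectangular body: 100 × 120, A = 12 000 mm², y = 60 mm, Ī = 14 400 000 mm⁴.
Semicircular cap: semicircle r = 50, A = 3926.99 mm², y = 141.221 mm, Ī = 685 981 mm⁴.
Centroid: ȳ = ΣA·y / ΣA = 80.0259 mm.
Transfer each piece to the horizontal centroidal axis using Ī + A·d² with d = y − 80.0259:
  rectangular body: d = -20.0259 mm → contributes +19 212 454 mm⁴
  semicircular cap: d = 61.1947 mm → contributes +15 391 757 mm⁴
Total I = 34 604 211 mm⁴.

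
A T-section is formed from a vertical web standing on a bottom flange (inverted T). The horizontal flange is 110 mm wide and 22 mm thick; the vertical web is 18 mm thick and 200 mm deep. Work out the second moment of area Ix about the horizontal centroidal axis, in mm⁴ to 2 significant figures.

Treat the section as a set of non-overlapping primitives; coordinates are from the bounding-box lower-left.
Flange: 110 × 22, A = 2 420 mm², y = 11 mm, Ī = 97 607 mm⁴.
Web: 18 × 200, A = 3 600 mm², y = 122 mm, Ī = 12 000 000 mm⁴.
Centroid: ȳ = ΣA·y / ΣA = 77.38 mm.
Transfer each piece to the horizontal centroidal axis using Ī + A·d² with d = y − 77.38:
  flange: d = -66.38 mm → contributes +10 760 458 mm⁴
  web: d = 44.62 mm → contributes +19 167 805 mm⁴
Total I = 29 928 263 mm⁴.

Ix ≈ 3.0 × 10⁷ mm⁴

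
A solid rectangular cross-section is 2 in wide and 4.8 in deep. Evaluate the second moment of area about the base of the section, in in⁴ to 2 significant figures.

I_base ≈ 74 in⁴

The section: 2 × 4.8, A = 9.6 in², y = 2.4 in, Ī = 18.43 in⁴.
Transfer it to the bottom edge using Ī + A·d² with d = y − 0:
  the section: d = 2.4 in → contributes +73.73 in⁴
Total I = 73.73 in⁴.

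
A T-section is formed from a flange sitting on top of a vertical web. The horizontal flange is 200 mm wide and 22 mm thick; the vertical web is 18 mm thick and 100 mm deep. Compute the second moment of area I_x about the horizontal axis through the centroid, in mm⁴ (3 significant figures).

Split into non-overlapping primitives; take the origin at the lower-left of the bounding box.
Flange: 200 × 22, A = 4 400 mm², y = 111 mm, Ī = 177 467 mm⁴.
Web: 18 × 100, A = 1 800 mm², y = 50 mm, Ī = 1 500 000 mm⁴.
Centroid: ȳ = ΣA·y / ΣA = 93.29 mm.
Transfer each piece to the horizontal axis through the centroid using Ī + A·d² with d = y − 93.29:
  flange: d = 17.71 mm → contributes +1 557 450 mm⁴
  web: d = -43.29 mm → contributes +4 873 294 mm⁴
Total I = 6 430 744 mm⁴.

I_x ≈ 6.43 × 10⁶ mm⁴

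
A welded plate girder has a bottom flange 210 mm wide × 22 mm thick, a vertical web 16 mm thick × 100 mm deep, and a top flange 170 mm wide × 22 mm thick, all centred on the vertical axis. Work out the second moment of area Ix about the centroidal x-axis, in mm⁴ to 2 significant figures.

Treat the section as a set of non-overlapping primitives; coordinates are from the bounding-box lower-left.
Bottom plate: 210 × 22, A = 4 620 mm², y = 11 mm, Ī = 186 340 mm⁴.
Web plate: 16 × 100, A = 1 600 mm², y = 72 mm, Ī = 1 333 333 mm⁴.
Top plate: 170 × 22, A = 3 740 mm², y = 133 mm, Ī = 150 847 mm⁴.
Centroid: ȳ = ΣA·y / ΣA = 66.61 mm.
Transfer each piece to the centroidal x-axis using Ī + A·d² with d = y − 66.61:
  bottom plate: d = -55.61 mm → contributes +14 473 788 mm⁴
  web plate: d = 5.39 mm → contributes +1 379 809 mm⁴
  top plate: d = 66.39 mm → contributes +16 635 171 mm⁴
Total I = 32 488 769 mm⁴.

Ix ≈ 3.2 × 10⁷ mm⁴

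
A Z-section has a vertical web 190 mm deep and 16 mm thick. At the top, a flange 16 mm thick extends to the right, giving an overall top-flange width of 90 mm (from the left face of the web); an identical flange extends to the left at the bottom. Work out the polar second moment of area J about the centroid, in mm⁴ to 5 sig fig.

Treat the section as a set of non-overlapping primitives; coordinates are from the bounding-box lower-left.
Web: 16 × 190, A = 3 040 mm², y = 95 mm, Ī = 9 145 333 mm⁴.
Top flange (beyond web): 74 × 16, A = 1 184 mm², y = 182 mm, Ī = 25258.67 mm⁴.
Bottom flange (beyond web): 74 × 16, A = 1 184 mm², y = 8 mm, Ī = 25258.67 mm⁴.
Centroid: ȳ = ΣA·y / ΣA = 95 mm.
Transfer each piece to the centroidal x-axis using Ī + A·d² with d = y − 95:
  web: d = 0 mm → contributes +9 145 333 mm⁴
  top flange (beyond web): d = 87 mm → contributes +8 986 955 mm⁴
  bottom flange (beyond web): d = -87 mm → contributes +8 986 955 mm⁴
Total I = 27 119 243 mm⁴.
For the y-axis: x̄ = 82 mm.
Repeating about the centroidal y-axis gives I_y = 5 940 651 mm⁴.
Polar second moment: J = I_x + I_y = 33 059 893 mm⁴.

J ≈ 3.3060 × 10⁷ mm⁴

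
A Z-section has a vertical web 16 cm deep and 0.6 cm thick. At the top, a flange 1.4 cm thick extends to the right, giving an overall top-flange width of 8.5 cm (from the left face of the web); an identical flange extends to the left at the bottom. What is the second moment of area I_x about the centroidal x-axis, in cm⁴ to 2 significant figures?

Treat the section as a set of non-overlapping primitives; coordinates are from the bounding-box lower-left.
Web: 0.6 × 16, A = 9.6 cm², y = 8 cm, Ī = 204.8 cm⁴.
Top flange (beyond web): 7.9 × 1.4, A = 11.06 cm², y = 15.3 cm, Ī = 1.806 cm⁴.
Bottom flange (beyond web): 7.9 × 1.4, A = 11.06 cm², y = 0.7 cm, Ī = 1.806 cm⁴.
Centroid: ȳ = ΣA·y / ΣA = 8 cm.
Transfer each piece to the centroidal x-axis using Ī + A·d² with d = y − 8:
  web: d = 0 cm → contributes +204.8 cm⁴
  top flange (beyond web): d = 7.3 cm → contributes +591.2 cm⁴
  bottom flange (beyond web): d = -7.3 cm → contributes +591.2 cm⁴
Total I = 1 387 cm⁴.

I_x ≈ 1400 cm⁴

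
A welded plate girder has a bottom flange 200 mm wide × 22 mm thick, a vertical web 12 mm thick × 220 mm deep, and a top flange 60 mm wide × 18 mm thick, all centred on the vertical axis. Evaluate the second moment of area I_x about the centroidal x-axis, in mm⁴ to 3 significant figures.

I_x ≈ 7.05 × 10⁷ mm⁴

Break the section into simple shapes (no overlaps), measuring from the bottom-left corner of the bounding box.
Bottom plate: 200 × 22, A = 4 400 mm², y = 11 mm, Ī = 177 467 mm⁴.
Web plate: 12 × 220, A = 2 640 mm², y = 132 mm, Ī = 10 648 000 mm⁴.
Top plate: 60 × 18, A = 1 080 mm², y = 251 mm, Ī = 29 160 mm⁴.
Centroid: ȳ = ΣA·y / ΣA = 82.261 mm.
Transfer each piece to the centroidal x-axis using Ī + A·d² with d = y − 82.261:
  bottom plate: d = -71.261 mm → contributes +22 521 292 mm⁴
  web plate: d = 49.739 mm → contributes +17 179 254 mm⁴
  top plate: d = 168.74 mm → contributes +30 779 808 mm⁴
Total I = 70 480 353 mm⁴.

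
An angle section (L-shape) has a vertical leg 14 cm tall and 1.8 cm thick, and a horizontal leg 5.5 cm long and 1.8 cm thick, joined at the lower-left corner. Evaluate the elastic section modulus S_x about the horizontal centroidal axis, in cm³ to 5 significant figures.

S_x ≈ 73.644 cm³

Split into non-overlapping primitives; take the origin at the lower-left of the bounding box.
Vertical leg: 1.8 × 14, A = 25.2 cm², y = 7 cm, Ī = 411.6 cm⁴.
Horizontal leg (remainder): 3.7 × 1.8, A = 6.66 cm², y = 0.9 cm, Ī = 1.7982 cm⁴.
Centroid: ȳ = ΣA·y / ΣA = 5.724859 cm.
Transfer each piece to the horizontal centroidal axis using Ī + A·d² with d = y − 5.724859:
  vertical leg: d = 1.275141 cm → contributes +452.5748 cm⁴
  horizontal leg (remainder): d = -4.824859 cm → contributes +156.8381 cm⁴
Total I = 609.4129 cm⁴.
Extreme fibre distance c = 8.275141 cm; S = I/c = 73.64381 cm³.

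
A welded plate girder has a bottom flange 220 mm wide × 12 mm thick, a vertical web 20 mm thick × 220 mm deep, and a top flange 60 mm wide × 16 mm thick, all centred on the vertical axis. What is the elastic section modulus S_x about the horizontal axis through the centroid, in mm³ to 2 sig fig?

S_x ≈ 4.1 × 10⁵ mm³

Decompose the section into non-overlapping parts with the origin at the bottom-left of its bounding rectangle.
Bottom plate: 220 × 12, A = 2 640 mm², y = 6 mm, Ī = 31 680 mm⁴.
Web plate: 20 × 220, A = 4 400 mm², y = 122 mm, Ī = 17 746 667 mm⁴.
Top plate: 60 × 16, A = 960 mm², y = 240 mm, Ī = 20 480 mm⁴.
Centroid: ȳ = ΣA·y / ΣA = 97.88 mm.
Transfer each piece to the horizontal axis through the centroid using Ī + A·d² with d = y − 97.88:
  bottom plate: d = -91.88 mm → contributes +22 318 387 mm⁴
  web plate: d = 24.12 mm → contributes +20 306 474 mm⁴
  top plate: d = 142.1 mm → contributes +19 410 651 mm⁴
Total I = 62 035 511 mm⁴.
Extreme fibre distance c = 150.1 mm; S = I/c = 413 239 mm³.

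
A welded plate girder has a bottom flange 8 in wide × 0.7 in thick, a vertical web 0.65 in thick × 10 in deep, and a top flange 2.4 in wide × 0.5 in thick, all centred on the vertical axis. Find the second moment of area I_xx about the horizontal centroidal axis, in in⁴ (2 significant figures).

I_xx ≈ 210 in⁴

Treat the section as a set of non-overlapping primitives; coordinates are from the bounding-box lower-left.
Bottom plate: 8 × 0.7, A = 5.6 in², y = 0.35 in, Ī = 0.2287 in⁴.
Web plate: 0.65 × 10, A = 6.5 in², y = 5.7 in, Ī = 54.17 in⁴.
Top plate: 2.4 × 0.5, A = 1.2 in², y = 10.95 in, Ī = 0.025 in⁴.
Centroid: ȳ = ΣA·y / ΣA = 3.921 in.
Transfer each piece to the horizontal centroidal axis using Ī + A·d² with d = y − 3.921:
  bottom plate: d = -3.571 in → contributes +71.64 in⁴
  web plate: d = 1.779 in → contributes +74.74 in⁴
  top plate: d = 7.029 in → contributes +59.31 in⁴
Total I = 205.7 in⁴.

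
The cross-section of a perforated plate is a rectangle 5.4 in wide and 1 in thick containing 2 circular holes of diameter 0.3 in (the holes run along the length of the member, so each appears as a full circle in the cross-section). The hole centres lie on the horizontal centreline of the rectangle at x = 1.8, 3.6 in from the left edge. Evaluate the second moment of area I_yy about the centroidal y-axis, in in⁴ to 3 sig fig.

Break the section into simple shapes (no overlaps), measuring from the bottom-left corner of the bounding box.
Plate: 5.4 × 1, A = 5.4 in², x = 2.7 in, Ī = 13.122 in⁴.
Hole 1 (subtracted): ⌀0.3, A = 0.070686 in², x = 1.8 in, Ī = 0.00039761 in⁴.
Hole 2 (subtracted): ⌀0.3, A = 0.070686 in², x = 3.6 in, Ī = 0.00039761 in⁴.
By symmetry the centroid is at mid-width, x̄ = 2.7 in.
Transfer each piece to the centroidal y-axis using Ī + A·d² with d = x − 2.7:
  plate: d = 0 in → contributes +13.122 in⁴
  hole 1: d = -0.9 in → contributes −0.057653 in⁴
  hole 2: d = 0.9 in → contributes −0.057653 in⁴
Total I = 13.007 in⁴.

I_yy ≈ 13.0 in⁴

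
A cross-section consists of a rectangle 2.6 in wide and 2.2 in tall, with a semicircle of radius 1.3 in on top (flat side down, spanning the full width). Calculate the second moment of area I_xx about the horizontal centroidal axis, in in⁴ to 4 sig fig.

Decompose the section into non-overlapping parts with the origin at the bottom-left of its bounding rectangle.
Rectangular body: 2.6 × 2.2, A = 5.72 in², y = 1.1 in, Ī = 2.30707 in⁴.
Semicircular cap: semicircle r = 1.3, A = 2.65465 in², y = 2.75174 in, Ī = 0.313477 in⁴.
Centroid: ȳ = ΣA·y / ΣA = 1.62358 in.
Transfer each piece to the horizontal centroidal axis using Ī + A·d² with d = y − 1.62358:
  rectangular body: d = -0.523578 in → contributes +3.87511 in⁴
  semicircular cap: d = 1.12816 in → contributes +3.69216 in⁴
Total I = 7.56727 in⁴.

I_xx ≈ 7.567 in⁴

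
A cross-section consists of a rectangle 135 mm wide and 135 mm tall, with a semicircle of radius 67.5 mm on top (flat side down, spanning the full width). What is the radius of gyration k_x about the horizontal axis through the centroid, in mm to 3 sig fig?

k_x ≈ 55.2 mm

Break the section into simple shapes (no overlaps), measuring from the bottom-left corner of the bounding box.
Rectangular body: 135 × 135, A = 18 225 mm², y = 67.5 mm, Ī = 27 679 219 mm⁴.
Semicircular cap: semicircle r = 67.5, A = 7156.9 mm², y = 163.65 mm, Ī = 2 278 490 mm⁴.
Centroid: ȳ = ΣA·y / ΣA = 94.611 mm.
Transfer each piece to the horizontal axis through the centroid using Ī + A·d² with d = y − 94.611:
  rectangular body: d = -27.111 mm → contributes +41 074 513 mm⁴
  semicircular cap: d = 69.037 mm → contributes +36 389 326 mm⁴
Total I = 77 463 838 mm⁴.
Radius of gyration: k = √(I/A) = √(77 463 838 / 25 382) = 55.244 mm.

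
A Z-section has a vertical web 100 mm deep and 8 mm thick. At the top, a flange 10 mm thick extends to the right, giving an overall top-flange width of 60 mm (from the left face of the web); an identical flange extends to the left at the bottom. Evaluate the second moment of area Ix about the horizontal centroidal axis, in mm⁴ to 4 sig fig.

Treat the section as a set of non-overlapping primitives; coordinates are from the bounding-box lower-left.
Web: 8 × 100, A = 800 mm², y = 50 mm, Ī = 666 667 mm⁴.
Top flange (beyond web): 52 × 10, A = 520 mm², y = 95 mm, Ī = 4333.33 mm⁴.
Bottom flange (beyond web): 52 × 10, A = 520 mm², y = 5 mm, Ī = 4333.33 mm⁴.
Centroid: ȳ = ΣA·y / ΣA = 50 mm.
Transfer each piece to the horizontal centroidal axis using Ī + A·d² with d = y − 50:
  web: d = 0 mm → contributes +666 667 mm⁴
  top flange (beyond web): d = 45 mm → contributes +1 057 333 mm⁴
  bottom flange (beyond web): d = -45 mm → contributes +1 057 333 mm⁴
Total I = 2 781 333 mm⁴.

Ix ≈ 2.781 × 10⁶ mm⁴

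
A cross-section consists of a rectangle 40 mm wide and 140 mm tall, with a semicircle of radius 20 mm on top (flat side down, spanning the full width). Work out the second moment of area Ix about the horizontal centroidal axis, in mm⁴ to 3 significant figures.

Ix ≈ 1.26 × 10⁷ mm⁴

Break the section into simple shapes (no overlaps), measuring from the bottom-left corner of the bounding box.
Rectangular body: 40 × 140, A = 5 600 mm², y = 70 mm, Ī = 9 146 667 mm⁴.
Semicircular cap: semicircle r = 20, A = 628.32 mm², y = 148.49 mm, Ī = 17 561 mm⁴.
Centroid: ȳ = ΣA·y / ΣA = 77.918 mm.
Transfer each piece to the horizontal centroidal axis using Ī + A·d² with d = y − 77.918:
  rectangular body: d = -7.918 mm → contributes +9 497 754 mm⁴
  semicircular cap: d = 70.57 mm → contributes +3 146 692 mm⁴
Total I = 12 644 446 mm⁴.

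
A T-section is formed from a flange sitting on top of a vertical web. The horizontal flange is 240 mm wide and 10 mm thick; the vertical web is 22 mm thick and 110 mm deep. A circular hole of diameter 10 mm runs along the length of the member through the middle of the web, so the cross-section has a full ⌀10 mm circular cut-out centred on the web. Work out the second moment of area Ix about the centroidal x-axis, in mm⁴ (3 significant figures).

Ix ≈ 6.73 × 10⁶ mm⁴

Treat the section as a set of non-overlapping primitives; coordinates are from the bounding-box lower-left.
Flange: 240 × 10, A = 2 400 mm², y = 115 mm, Ī = 20 000 mm⁴.
Web: 22 × 110, A = 2 420 mm², y = 55 mm, Ī = 2 440 167 mm⁴.
Hole (subtracted): ⌀10, A = 78.54 mm², y = 55 mm, Ī = 490.87 mm⁴.
Centroid: ȳ = ΣA·y / ΣA = 85.37 mm.
Transfer each piece to the centroidal x-axis using Ī + A·d² with d = y − 85.37:
  flange: d = 29.63 mm → contributes +2 126 993 mm⁴
  web: d = -30.37 mm → contributes +4 672 279 mm⁴
  hole: d = -30.37 mm → contributes −72 933 mm⁴
Total I = 6 726 339 mm⁴.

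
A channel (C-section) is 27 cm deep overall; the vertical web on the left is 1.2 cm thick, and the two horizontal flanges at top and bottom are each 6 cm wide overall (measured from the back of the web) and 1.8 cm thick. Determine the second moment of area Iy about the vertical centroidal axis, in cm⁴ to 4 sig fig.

Iy ≈ 138.5 cm⁴

Treat the section as a set of non-overlapping primitives; coordinates are from the bounding-box lower-left.
Web: 1.2 × 27, A = 32.4 cm², x = 0.6 cm, Ī = 3.888 cm⁴.
Top flange (beyond web): 4.8 × 1.8, A = 8.64 cm², x = 3.6 cm, Ī = 16.5888 cm⁴.
Bottom flange (beyond web): 4.8 × 1.8, A = 8.64 cm², x = 3.6 cm, Ī = 16.5888 cm⁴.
Centroid: x̄ = ΣA·x / ΣA = 1.64348 cm.
Transfer each piece to the vertical centroidal axis using Ī + A·d² with d = x − 1.64348:
  web: d = -1.04348 cm → contributes +39.1666 cm⁴
  top flange (beyond web): d = 1.95652 cm → contributes +49.6625 cm⁴
  bottom flange (beyond web): d = 1.95652 cm → contributes +49.6625 cm⁴
Total I = 138.492 cm⁴.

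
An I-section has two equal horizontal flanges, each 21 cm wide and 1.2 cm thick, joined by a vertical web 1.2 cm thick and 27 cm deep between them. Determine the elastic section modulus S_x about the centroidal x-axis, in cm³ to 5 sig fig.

Split into non-overlapping primitives; take the origin at the lower-left of the bounding box.
Bottom flange: 21 × 1.2, A = 25.2 cm², y = 0.6 cm, Ī = 3.024 cm⁴.
Web: 1.2 × 27, A = 32.4 cm², y = 14.7 cm, Ī = 1968.3 cm⁴.
Top flange: 21 × 1.2, A = 25.2 cm², y = 28.8 cm, Ī = 3.024 cm⁴.
By symmetry the centroid is at mid-height, ȳ = 14.7 cm.
Transfer each piece to the centroidal x-axis using Ī + A·d² with d = y − 14.7:
  bottom flange: d = -14.1 cm → contributes +5013.036 cm⁴
  web: d = 0 cm → contributes +1968.3 cm⁴
  top flange: d = 14.1 cm → contributes +5013.036 cm⁴
Total I = 11994.37 cm⁴.
Extreme fibre distance c = 14.7 cm; S = I/c = 815.9437 cm³.

S_x ≈ 815.94 cm³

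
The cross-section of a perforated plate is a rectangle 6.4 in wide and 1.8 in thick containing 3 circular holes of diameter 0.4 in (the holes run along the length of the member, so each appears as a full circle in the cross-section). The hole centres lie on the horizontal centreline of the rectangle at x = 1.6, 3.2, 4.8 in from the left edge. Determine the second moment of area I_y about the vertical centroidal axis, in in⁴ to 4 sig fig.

Break the section into simple shapes (no overlaps), measuring from the bottom-left corner of the bounding box.
Plate: 6.4 × 1.8, A = 11.52 in², x = 3.2 in, Ī = 39.3216 in⁴.
Hole 1 (subtracted): ⌀0.4, A = 0.125664 in², x = 1.6 in, Ī = 0.00125664 in⁴.
Hole 2 (subtracted): ⌀0.4, A = 0.125664 in², x = 3.2 in, Ī = 0.00125664 in⁴.
Hole 3 (subtracted): ⌀0.4, A = 0.125664 in², x = 4.8 in, Ī = 0.00125664 in⁴.
By symmetry the centroid is at mid-width, x̄ = 3.2 in.
Transfer each piece to the vertical centroidal axis using Ī + A·d² with d = x − 3.2:
  plate: d = 0 in → contributes +39.3216 in⁴
  hole 1: d = -1.6 in → contributes −0.322956 in⁴
  hole 2: d = 0 in → contributes −0.00125664 in⁴
  hole 3: d = 1.6 in → contributes −0.322956 in⁴
Total I = 38.6744 in⁴.

I_y ≈ 38.67 in⁴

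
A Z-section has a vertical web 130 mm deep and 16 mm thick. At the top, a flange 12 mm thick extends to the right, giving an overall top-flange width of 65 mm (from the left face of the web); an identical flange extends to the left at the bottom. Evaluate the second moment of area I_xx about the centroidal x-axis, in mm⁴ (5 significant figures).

Treat the section as a set of non-overlapping primitives; coordinates are from the bounding-box lower-left.
Web: 16 × 130, A = 2 080 mm², y = 65 mm, Ī = 2 929 333 mm⁴.
Top flange (beyond web): 49 × 12, A = 588 mm², y = 124 mm, Ī = 7 056 mm⁴.
Bottom flange (beyond web): 49 × 12, A = 588 mm², y = 6 mm, Ī = 7 056 mm⁴.
Centroid: ȳ = ΣA·y / ΣA = 65 mm.
Transfer each piece to the centroidal x-axis using Ī + A·d² with d = y − 65:
  web: d = 0 mm → contributes +2 929 333 mm⁴
  top flange (beyond web): d = 59 mm → contributes +2 053 884 mm⁴
  bottom flange (beyond web): d = -59 mm → contributes +2 053 884 mm⁴
Total I = 7 037 101 mm⁴.

I_xx ≈ 7.0371 × 10⁶ mm⁴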